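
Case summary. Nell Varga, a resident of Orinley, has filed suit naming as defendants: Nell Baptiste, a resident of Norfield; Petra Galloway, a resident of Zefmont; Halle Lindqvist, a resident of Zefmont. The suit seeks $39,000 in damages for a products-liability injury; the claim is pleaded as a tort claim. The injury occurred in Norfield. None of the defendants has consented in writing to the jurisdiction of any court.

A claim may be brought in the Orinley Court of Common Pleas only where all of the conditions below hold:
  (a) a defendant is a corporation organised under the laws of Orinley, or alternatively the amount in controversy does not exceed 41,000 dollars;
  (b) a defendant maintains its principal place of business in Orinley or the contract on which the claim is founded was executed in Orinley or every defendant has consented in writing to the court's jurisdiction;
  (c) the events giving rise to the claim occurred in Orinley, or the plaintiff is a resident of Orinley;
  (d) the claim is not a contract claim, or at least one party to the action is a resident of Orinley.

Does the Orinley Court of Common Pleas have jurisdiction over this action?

The Orinley Court of Common Pleas:
  (a) The amount in controversy is $39,000, within the $41,000 ceiling — that alternative is enough. Condition met.
  (b) No defendant is a corporation; no contract (and hence no place of execution) is alleged; no such written consent has been filed — none of the alternatives is met. Not met.
  (c) The plaintiff resides in Orinley, so one alternative holds. Condition met.
  (d) The claim is a tort claim, not a contract claim — that alternative is enough. Met.
  → Not every requirement is met — no jurisdiction.

No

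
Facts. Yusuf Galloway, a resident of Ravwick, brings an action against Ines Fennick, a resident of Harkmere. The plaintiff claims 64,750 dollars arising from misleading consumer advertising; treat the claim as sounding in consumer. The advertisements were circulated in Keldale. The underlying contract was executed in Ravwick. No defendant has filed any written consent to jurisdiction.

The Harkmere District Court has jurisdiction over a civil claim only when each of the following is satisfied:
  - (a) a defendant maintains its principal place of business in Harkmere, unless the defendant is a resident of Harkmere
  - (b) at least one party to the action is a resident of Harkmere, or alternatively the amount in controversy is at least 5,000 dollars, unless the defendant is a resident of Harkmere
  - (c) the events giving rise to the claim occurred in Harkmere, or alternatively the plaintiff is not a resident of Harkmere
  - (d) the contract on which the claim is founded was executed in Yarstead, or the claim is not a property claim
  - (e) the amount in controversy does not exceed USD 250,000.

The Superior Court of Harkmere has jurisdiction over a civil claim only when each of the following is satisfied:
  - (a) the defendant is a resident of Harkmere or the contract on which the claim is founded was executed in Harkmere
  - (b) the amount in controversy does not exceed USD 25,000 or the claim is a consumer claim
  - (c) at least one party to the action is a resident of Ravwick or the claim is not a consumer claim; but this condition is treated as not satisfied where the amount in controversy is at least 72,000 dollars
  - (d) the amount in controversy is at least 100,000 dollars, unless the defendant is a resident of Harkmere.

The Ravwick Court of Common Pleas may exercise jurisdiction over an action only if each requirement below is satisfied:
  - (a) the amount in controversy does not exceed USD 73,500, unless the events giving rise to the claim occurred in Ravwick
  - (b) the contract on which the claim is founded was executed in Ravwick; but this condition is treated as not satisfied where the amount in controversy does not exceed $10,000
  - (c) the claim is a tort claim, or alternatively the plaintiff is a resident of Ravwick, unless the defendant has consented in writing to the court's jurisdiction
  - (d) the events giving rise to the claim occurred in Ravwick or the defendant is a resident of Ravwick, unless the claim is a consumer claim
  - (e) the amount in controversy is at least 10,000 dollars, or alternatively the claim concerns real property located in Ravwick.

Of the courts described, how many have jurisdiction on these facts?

The Harkmere District Court:
  (a) No defendant is a corporation. But the defendant resides in Harkmere, and the 'unless' clause therefore excuses the requirement. Met.
  (b) Ines Fennick resides in Harkmere, so one alternative holds. Condition met.
  (c) The plaintiff resides in Ravwick, which is not Harkmere, so one alternative holds. Met.
  (d) The claim is a consumer claim, not a property claim — that alternative is enough. Condition met.
  (e) The amount in controversy is USD 64,750, within the $250,000 ceiling. Condition met.
  → Every requirement is satisfied — jurisdiction.
The Superior Court of Harkmere:
  (a) The defendant resides in Harkmere, so this disjunct is met. Condition met.
  (b) The claim is a consumer claim, which satisfies one of the alternatives. Condition met.
  (c) Yusuf Galloway resides in Ravwick, so this disjunct is met. The exception is not triggered, since the amount in controversy is USD 64,750, below the USD 72,000 floor. Met.
  (d) The amount in controversy is $64,750, below the 100,000 dollars floor. However, the defendant resides in Harkmere, so the 'unless' proviso supplies this condition. Met.
  → All conditions met; jurisdiction exists.
The Ravwick Court of Common Pleas:
  (a) The amount in controversy is $64,750, within the 73,500 dollars ceiling. Satisfied.
  (b) The contract was executed in Ravwick. The carve-out does not apply: the amount in controversy is USD 64,750, above the 10,000 dollars ceiling. Satisfied.
  (c) The plaintiff resides in Ravwick, so this disjunct is met. Met.
  (d) The operative events occurred in Keldale, not Ravwick; the defendant resides in Harkmere, not Ravwick — no alternative holds. But the claim is a consumer claim, and the 'unless' clause therefore excuses the requirement. Met.
  (e) The amount in controversy is USD 64,750, which meets the 10,000 dollars floor, so this disjunct is met. Satisfied.
  → The court has jurisdiction.
Courts with jurisdiction: the Harkmere District Court, the Superior Court of Harkmere, the Ravwick Court of Common Pleas — 3 in total.

3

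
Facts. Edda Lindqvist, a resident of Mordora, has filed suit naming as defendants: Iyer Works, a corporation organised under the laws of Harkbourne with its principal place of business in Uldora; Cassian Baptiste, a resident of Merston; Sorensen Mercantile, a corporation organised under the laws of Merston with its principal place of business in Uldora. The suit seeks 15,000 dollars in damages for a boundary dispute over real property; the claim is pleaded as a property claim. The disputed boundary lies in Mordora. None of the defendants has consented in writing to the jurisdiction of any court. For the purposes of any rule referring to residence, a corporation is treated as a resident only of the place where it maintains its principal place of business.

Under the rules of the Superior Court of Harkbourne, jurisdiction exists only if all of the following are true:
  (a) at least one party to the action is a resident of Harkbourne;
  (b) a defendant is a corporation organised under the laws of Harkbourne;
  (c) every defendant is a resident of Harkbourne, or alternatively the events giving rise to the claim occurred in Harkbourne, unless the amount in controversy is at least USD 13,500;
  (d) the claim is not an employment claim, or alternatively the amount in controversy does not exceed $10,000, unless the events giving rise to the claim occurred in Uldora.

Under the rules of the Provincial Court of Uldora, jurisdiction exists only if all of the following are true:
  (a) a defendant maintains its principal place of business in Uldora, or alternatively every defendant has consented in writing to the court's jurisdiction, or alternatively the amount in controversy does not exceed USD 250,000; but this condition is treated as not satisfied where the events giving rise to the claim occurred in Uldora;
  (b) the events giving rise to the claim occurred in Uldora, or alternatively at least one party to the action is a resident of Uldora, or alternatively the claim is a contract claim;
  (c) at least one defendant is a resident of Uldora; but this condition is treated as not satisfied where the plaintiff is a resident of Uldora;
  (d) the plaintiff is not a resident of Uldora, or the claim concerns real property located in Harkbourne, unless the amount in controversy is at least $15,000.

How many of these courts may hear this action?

The Superior Court of Harkbourne:
  (a) No party resides in Harkbourne. Condition not met.
  (b) Iyer Works is organised under the laws of Harkbourne. Condition met.
  (c) The defendants reside as follows — Iyer Works in Uldora, Cassian Baptiste in Merston, Sorensen Mercantile in Uldora — not all in Harkbourne; the operative events occurred in Mordora, not Harkbourne — every alternative fails. However, the amount in controversy is 15,000 dollars, which meets the $13,500 floor, so the 'unless' proviso supplies this condition. Met.
  (d) The claim is a property claim, not an employment claim, which satisfies one of the alternatives. Satisfied.
  → Not every requirement is met — no jurisdiction.
The Provincial Court of Uldora:
  (a) Iyer Works has its principal place of business in Uldora — that alternative is enough. The carve-out does not apply: the operative events occurred in Mordora, not Uldora. Condition met.
  (b) Iyer Works resides in Uldora, so one alternative holds. Met.
  (c) Iyer Works resides in Uldora. And the carve-out is inapplicable — the plaintiff resides in Mordora, not Uldora. Met.
  (d) The plaintiff resides in Mordora, which is not Uldora, which satisfies one of the alternatives. Condition met.
  → The court has jurisdiction.
Courts with jurisdiction: the Provincial Court of Uldora — 1 in total.

1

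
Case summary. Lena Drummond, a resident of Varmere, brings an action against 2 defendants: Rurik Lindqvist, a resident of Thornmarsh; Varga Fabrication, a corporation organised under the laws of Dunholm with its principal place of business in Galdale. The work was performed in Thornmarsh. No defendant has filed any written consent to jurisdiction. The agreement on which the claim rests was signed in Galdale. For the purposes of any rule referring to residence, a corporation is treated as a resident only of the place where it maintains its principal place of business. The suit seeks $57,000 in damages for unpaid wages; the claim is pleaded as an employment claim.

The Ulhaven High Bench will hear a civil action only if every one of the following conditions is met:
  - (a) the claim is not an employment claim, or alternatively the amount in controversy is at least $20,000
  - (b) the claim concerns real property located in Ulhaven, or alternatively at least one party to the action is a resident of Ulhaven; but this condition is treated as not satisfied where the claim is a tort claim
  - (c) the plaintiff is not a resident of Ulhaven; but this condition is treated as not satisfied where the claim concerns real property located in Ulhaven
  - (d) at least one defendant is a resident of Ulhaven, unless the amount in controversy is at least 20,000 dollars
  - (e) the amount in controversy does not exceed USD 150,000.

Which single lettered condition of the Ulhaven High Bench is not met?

The Ulhaven High Bench:
  (a) The amount in controversy is USD 57,000, which meets the USD 20,000 floor, which satisfies one of the alternatives. Met.
  (b) The claim does not concern real property; no party resides in Ulhaven — none of the alternatives is met. Condition not met.
  (c) The plaintiff resides in Varmere, which is not Ulhaven. The carve-out does not apply: the claim does not concern real property. Satisfied.
  (d) No defendant resides in Ulhaven (they reside in Thornmarsh, Galdale). However, the amount in controversy is 57,000 dollars, which meets the 20,000 dollars floor, so the 'unless' proviso supplies this condition. Met.
  (e) The amount in controversy is 57,000 dollars, within the 150,000 dollars ceiling. Met.
Only condition (b) fails.

(b)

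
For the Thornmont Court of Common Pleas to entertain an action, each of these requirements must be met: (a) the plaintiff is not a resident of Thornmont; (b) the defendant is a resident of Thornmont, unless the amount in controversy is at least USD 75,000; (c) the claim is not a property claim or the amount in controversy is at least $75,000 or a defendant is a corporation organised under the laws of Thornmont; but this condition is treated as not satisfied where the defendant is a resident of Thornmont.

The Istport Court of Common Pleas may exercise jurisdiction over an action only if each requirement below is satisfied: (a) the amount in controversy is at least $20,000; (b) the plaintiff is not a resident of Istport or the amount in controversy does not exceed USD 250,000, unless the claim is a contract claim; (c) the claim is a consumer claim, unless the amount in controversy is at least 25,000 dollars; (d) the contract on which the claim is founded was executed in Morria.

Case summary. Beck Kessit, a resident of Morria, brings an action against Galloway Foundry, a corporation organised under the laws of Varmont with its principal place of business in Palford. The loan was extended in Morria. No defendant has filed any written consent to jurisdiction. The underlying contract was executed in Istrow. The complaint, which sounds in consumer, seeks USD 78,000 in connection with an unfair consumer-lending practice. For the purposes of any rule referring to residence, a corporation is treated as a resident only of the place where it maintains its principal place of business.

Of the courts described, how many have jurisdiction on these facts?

1

The Thornmont Court of Common Pleas:
  (a) The plaintiff resides in Morria, which is not Thornmont. Condition met.
  (b) The defendant resides in Palford, not Thornmont. But the amount in controversy is 78,000 dollars, which meets the 75,000 dollars floor, and the 'unless' clause therefore excuses the requirement. Met.
  (c) The claim is a consumer claim, not a property claim — that alternative is enough. The carve-out does not apply: the defendant resides in Palford, not Thornmont. Met.
  → All conditions met; jurisdiction exists.
The Istport Court of Common Pleas:
  (a) The amount in controversy is $78,000, which meets the 20,000 dollars floor. Condition met.
  (b) The plaintiff resides in Morria, which is not Istport — that alternative is enough. Met.
  (c) The claim is a consumer claim. Satisfied.
  (d) The contract was executed in Istrow, not Morria. Not satisfied.
  → The court lacks jurisdiction.
Courts with jurisdiction: the Thornmont Court of Common Pleas — 1 in total.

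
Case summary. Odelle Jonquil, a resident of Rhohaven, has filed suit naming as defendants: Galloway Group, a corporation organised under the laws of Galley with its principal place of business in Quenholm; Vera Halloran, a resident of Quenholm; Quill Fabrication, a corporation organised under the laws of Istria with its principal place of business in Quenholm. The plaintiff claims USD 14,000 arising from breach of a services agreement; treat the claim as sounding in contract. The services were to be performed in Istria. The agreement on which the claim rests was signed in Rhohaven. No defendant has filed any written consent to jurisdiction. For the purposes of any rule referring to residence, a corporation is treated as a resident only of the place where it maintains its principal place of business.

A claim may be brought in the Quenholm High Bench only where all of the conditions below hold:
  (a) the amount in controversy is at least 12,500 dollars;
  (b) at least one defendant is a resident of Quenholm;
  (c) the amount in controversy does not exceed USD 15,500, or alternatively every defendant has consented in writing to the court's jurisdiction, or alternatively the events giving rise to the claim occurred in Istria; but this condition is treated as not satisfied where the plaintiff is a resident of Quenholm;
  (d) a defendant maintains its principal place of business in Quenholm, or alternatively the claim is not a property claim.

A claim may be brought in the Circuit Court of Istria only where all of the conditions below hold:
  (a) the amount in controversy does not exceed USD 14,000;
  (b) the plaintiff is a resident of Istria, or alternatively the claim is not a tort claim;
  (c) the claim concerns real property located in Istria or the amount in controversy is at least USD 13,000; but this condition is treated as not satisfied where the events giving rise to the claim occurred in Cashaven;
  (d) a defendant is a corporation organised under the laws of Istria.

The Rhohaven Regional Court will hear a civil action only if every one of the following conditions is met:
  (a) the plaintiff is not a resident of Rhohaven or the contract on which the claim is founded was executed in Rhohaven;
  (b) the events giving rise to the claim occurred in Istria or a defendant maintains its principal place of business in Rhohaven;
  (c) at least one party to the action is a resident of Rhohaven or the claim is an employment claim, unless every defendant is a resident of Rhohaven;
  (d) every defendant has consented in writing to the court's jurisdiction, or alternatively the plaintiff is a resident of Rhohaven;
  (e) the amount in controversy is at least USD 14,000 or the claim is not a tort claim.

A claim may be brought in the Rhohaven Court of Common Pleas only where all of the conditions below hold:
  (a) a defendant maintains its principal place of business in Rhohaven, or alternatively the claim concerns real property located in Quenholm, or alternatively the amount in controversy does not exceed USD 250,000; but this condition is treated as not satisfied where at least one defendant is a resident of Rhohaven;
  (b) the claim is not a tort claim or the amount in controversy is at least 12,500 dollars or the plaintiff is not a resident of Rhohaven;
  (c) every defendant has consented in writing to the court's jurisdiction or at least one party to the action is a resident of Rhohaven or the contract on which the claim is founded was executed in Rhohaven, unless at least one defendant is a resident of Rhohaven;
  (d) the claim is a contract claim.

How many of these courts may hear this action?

4

The Quenholm High Bench:
  (a) The amount in controversy is USD 14,000, which meets the $12,500 floor. Satisfied.
  (b) Galloway Group resides in Quenholm. Satisfied.
  (c) The amount in controversy is 14,000 dollars, within the 15,500 dollars ceiling — that alternative is enough. And the carve-out is inapplicable — the plaintiff resides in Rhohaven, not Quenholm. Condition met.
  (d) Galloway Group has its principal place of business in Quenholm, which satisfies one of the alternatives. Condition met.
  → Jurisdiction lies.
The Circuit Court of Istria:
  (a) The amount in controversy is 14,000 dollars, within the USD 14,000 ceiling. Satisfied.
  (b) The claim is a contract claim, not a tort claim, which satisfies one of the alternatives. Condition met.
  (c) The amount in controversy is $14,000, which meets the 13,000 dollars floor — that alternative is enough. The carve-out does not apply: the operative events occurred in Istria, not Cashaven. Satisfied.
  (d) Quill Fabrication is organised under the laws of Istria. Met.
  → All conditions met; jurisdiction exists.
The Rhohaven Regional Court:
  (a) The contract was executed in Rhohaven, so one alternative holds. Met.
  (b) The operative events occurred in Istria, so this disjunct is met. Condition met.
  (c) Odelle Jonquil resides in Rhohaven, so this disjunct is met. Condition met.
  (d) The plaintiff resides in Rhohaven, which satisfies one of the alternatives. Met.
  (e) The amount in controversy is $14,000, which meets the 14,000 dollars floor, so one alternative holds. Met.
  → Every requirement is satisfied — jurisdiction.
The Rhohaven Court of Common Pleas:
  (a) The amount in controversy is $14,000, within the USD 250,000 ceiling, so this disjunct is met. And the carve-out is inapplicable — no defendant resides in Rhohaven (they reside in Quenholm, Quenholm, Quenholm). Satisfied.
  (b) The claim is a contract claim, not a tort claim, which satisfies one of the alternatives. Satisfied.
  (c) Odelle Jonquil resides in Rhohaven, so this disjunct is met. Met.
  (d) The claim is a contract claim. Met.
  → The court has jurisdiction.
Courts with jurisdiction: the Quenholm High Bench, the Circuit Court of Istria, the Rhohaven Regional Court, the Rhohaven Court of Common Pleas — 4 in total.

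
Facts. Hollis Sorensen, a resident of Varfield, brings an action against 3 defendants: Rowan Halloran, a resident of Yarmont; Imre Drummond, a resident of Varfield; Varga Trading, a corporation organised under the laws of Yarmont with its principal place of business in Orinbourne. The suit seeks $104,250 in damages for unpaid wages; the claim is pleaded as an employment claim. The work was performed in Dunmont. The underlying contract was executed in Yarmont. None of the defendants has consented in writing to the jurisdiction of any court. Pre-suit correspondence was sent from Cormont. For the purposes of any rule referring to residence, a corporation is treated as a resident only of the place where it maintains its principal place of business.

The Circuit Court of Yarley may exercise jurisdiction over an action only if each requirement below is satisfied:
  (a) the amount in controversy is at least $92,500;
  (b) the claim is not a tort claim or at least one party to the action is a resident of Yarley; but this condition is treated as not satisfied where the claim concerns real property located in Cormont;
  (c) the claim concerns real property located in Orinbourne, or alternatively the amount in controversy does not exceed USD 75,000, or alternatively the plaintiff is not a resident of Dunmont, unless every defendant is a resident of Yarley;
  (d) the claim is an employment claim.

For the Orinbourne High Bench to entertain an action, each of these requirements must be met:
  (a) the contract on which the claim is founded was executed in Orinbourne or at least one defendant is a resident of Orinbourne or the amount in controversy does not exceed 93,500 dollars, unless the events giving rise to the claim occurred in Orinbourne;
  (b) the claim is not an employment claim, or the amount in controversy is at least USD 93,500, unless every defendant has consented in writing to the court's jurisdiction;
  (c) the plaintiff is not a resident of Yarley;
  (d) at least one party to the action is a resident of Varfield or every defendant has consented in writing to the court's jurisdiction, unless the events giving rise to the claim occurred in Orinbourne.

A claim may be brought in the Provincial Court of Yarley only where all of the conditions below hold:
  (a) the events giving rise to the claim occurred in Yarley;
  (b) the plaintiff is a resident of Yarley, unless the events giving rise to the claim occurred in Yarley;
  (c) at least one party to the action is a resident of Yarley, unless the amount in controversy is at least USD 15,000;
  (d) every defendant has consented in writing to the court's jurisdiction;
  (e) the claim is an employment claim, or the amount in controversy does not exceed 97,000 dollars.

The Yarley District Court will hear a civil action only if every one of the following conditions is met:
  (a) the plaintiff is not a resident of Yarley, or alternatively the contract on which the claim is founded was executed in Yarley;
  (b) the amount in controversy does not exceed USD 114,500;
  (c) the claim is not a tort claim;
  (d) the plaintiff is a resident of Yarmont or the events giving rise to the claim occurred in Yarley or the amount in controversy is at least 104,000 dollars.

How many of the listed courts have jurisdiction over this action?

The Circuit Court of Yarley:
  (a) The amount in controversy is $104,250, which meets the 92,500 dollars floor. Satisfied.
  (b) The claim is an employment claim, not a tort claim — that alternative is enough. The exception is not triggered, since the claim does not concern real property. Met.
  (c) The plaintiff resides in Varfield, which is not Dunmont, so this disjunct is met. Condition met.
  (d) The claim is an employment claim. Satisfied.
  → Jurisdiction lies.
The Orinbourne High Bench:
  (a) Varga Trading resides in Orinbourne, which satisfies one of the alternatives. Condition met.
  (b) The amount in controversy is $104,250, which meets the 93,500 dollars floor, which satisfies one of the alternatives. Condition met.
  (c) The plaintiff resides in Varfield, which is not Yarley. Met.
  (d) Hollis Sorensen resides in Varfield — that alternative is enough. Met.
  → The court has jurisdiction.
The Provincial Court of Yarley:
  (a) The operative events occurred in Dunmont, not Yarley. Fails.
  (b) The plaintiff resides in Varfield, not Yarley. And the operative events occurred in Dunmont, not Yarley, so the proviso does not save it. Not met.
  (c) No party resides in Yarley. But the amount in controversy is USD 104,250, which meets the USD 15,000 floor, and the 'unless' clause therefore excuses the requirement. Satisfied.
  (d) No such written consent has been filed. Fails.
  (e) The claim is an employment claim, so one alternative holds. Satisfied.
  → At least one condition fails; no jurisdiction.
The Yarley District Court:
  (a) The plaintiff resides in Varfield, which is not Yarley — that alternative is enough. Condition met.
  (b) The amount in controversy is 104,250 dollars, within the USD 114,500 ceiling. Satisfied.
  (c) The claim is an employment claim, not a tort claim. Met.
  (d) The amount in controversy is 104,250 dollars, which meets the 104,000 dollars floor, so this disjunct is met. Satisfied.
  → The court has jurisdiction.
Courts with jurisdiction: the Circuit Court of Yarley, the Orinbourne High Bench, the Yarley District Court — 3 in total.

3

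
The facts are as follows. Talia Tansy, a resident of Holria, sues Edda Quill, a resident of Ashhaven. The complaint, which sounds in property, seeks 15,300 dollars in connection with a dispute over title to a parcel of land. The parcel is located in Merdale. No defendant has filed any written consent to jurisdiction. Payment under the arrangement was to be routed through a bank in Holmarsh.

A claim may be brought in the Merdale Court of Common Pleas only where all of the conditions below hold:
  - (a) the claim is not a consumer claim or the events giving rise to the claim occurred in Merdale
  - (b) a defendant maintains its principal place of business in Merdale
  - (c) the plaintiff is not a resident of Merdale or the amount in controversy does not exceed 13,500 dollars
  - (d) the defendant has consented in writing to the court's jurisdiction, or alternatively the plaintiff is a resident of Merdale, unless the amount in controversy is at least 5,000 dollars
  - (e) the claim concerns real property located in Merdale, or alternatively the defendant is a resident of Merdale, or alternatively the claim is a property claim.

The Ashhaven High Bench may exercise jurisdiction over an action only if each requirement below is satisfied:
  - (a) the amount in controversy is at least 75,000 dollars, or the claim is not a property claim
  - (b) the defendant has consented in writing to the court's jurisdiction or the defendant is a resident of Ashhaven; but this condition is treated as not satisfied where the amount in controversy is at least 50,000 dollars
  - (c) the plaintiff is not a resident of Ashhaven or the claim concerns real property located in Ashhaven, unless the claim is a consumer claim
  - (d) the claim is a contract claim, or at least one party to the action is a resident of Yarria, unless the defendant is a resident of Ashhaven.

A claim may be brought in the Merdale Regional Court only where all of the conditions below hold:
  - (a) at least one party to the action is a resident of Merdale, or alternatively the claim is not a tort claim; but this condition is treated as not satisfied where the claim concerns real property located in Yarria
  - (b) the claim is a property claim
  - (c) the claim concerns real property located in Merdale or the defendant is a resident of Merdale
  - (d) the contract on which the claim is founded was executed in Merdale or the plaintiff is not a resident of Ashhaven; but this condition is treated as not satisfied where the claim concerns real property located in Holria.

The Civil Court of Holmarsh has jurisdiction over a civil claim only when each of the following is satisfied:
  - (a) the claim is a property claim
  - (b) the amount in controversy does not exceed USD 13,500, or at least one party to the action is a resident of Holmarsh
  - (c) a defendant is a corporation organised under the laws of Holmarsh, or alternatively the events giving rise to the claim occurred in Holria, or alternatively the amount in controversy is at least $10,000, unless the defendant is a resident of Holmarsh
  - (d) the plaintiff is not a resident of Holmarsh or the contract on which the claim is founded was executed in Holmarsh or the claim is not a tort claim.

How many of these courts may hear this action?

The Merdale Court of Common Pleas:
  (a) The claim is a property claim, not a consumer claim, which satisfies one of the alternatives. Satisfied.
  (b) No defendant is a corporation. Not satisfied.
  (c) The plaintiff resides in Holria, which is not Merdale, so this disjunct is met. Satisfied.
  (d) No such written consent has been filed; the plaintiff resides in Holria, not Merdale — none of the alternatives is met. However, the amount in controversy is $15,300, which meets the $5,000 floor, so the 'unless' proviso supplies this condition. Satisfied.
  (e) The property lies in Merdale — that alternative is enough. Met.
  → The court lacks jurisdiction.
The Ashhaven High Bench:
  (a) The amount in controversy is 15,300 dollars, below the USD 75,000 floor; the claim is a property claim — every alternative fails. Fails.
  (b) The defendant resides in Ashhaven, so one alternative holds. And the carve-out is inapplicable — the amount in controversy is $15,300, below the 50,000 dollars floor. Condition met.
  (c) The plaintiff resides in Holria, which is not Ashhaven, which satisfies one of the alternatives. Condition met.
  (d) The claim is a property claim, not a contract claim; no party resides in Yarria — every alternative fails. However, the defendant resides in Ashhaven, so the 'unless' proviso supplies this condition. Met.
  → The court lacks jurisdiction.
The Merdale Regional Court:
  (a) The claim is a property claim, not a tort claim, so this disjunct is met. The carve-out does not apply: the property lies in Merdale, not Yarria. Satisfied.
  (b) The claim is a property claim. Condition met.
  (c) The property lies in Merdale, so one alternative holds. Condition met.
  (d) The plaintiff resides in Holria, which is not Ashhaven, so one alternative holds. The carve-out does not apply: the property lies in Merdale, not Holria. Satisfied.
  → Every requirement is satisfied — jurisdiction.
The Civil Court of Holmarsh:
  (a) The claim is a property claim. Met.
  (b) The amount in controversy is $15,300, above the USD 13,500 ceiling; no party resides in Holmarsh — none of the alternatives is met. Fails.
  (c) The amount in controversy is 15,300 dollars, which meets the USD 10,000 floor — that alternative is enough. Satisfied.
  (d) The plaintiff resides in Holria, which is not Holmarsh, so this disjunct is met. Satisfied.
  → At least one condition fails; no jurisdiction.
Courts with jurisdiction: the Merdale Regional Court — 1 in total.

1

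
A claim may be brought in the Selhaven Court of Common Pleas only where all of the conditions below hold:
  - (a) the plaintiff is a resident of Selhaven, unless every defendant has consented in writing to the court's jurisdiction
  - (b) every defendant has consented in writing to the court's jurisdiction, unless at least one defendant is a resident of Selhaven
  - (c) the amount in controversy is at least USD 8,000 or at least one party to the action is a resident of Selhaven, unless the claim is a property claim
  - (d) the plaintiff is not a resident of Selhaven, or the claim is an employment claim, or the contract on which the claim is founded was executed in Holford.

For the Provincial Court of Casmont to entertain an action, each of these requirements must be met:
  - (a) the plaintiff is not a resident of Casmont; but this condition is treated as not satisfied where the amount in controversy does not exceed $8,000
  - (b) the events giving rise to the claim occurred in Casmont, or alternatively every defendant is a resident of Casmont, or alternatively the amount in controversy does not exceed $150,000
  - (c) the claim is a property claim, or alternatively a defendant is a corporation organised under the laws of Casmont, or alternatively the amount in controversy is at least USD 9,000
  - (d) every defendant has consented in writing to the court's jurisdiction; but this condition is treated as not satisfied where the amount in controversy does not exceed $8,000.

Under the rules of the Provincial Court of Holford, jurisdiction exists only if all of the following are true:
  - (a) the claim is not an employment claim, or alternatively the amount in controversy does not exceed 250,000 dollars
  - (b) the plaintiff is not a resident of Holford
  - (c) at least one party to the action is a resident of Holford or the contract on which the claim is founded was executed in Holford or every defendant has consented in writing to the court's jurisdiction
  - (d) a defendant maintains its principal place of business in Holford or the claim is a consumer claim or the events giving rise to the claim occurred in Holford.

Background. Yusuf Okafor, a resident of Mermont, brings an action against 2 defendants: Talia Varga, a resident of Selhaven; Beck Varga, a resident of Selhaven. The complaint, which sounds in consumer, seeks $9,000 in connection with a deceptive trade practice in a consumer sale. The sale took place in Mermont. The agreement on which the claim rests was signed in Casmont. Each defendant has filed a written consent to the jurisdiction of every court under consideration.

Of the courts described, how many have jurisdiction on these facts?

3

The Selhaven Court of Common Pleas:
  (a) The plaintiff resides in Mermont, not Selhaven. However, every defendant has filed written consent, so the 'unless' proviso supplies this condition. Condition met.
  (b) Every defendant has filed written consent. Condition met.
  (c) The amount in controversy is USD 9,000, which meets the USD 8,000 floor, so one alternative holds. Satisfied.
  (d) The plaintiff resides in Mermont, which is not Selhaven, which satisfies one of the alternatives. Satisfied.
  → The court has jurisdiction.
The Provincial Court of Casmont:
  (a) The plaintiff resides in Mermont, which is not Casmont. The exception is not triggered, since the amount in controversy is 9,000 dollars, above the USD 8,000 ceiling. Satisfied.
  (b) The amount in controversy is USD 9,000, within the 150,000 dollars ceiling, so one alternative holds. Satisfied.
  (c) The amount in controversy is 9,000 dollars, which meets the $9,000 floor, which satisfies one of the alternatives. Satisfied.
  (d) Every defendant has filed written consent. The carve-out does not apply: the amount in controversy is 9,000 dollars, above the $8,000 ceiling. Condition met.
  → Every requirement is satisfied — jurisdiction.
The Provincial Court of Holford:
  (a) The claim is a consumer claim, not an employment claim — that alternative is enough. Satisfied.
  (b) The plaintiff resides in Mermont, which is not Holford. Condition met.
  (c) Every defendant has filed written consent, so this disjunct is met. Satisfied.
  (d) The claim is a consumer claim, so this disjunct is met. Satisfied.
  → Jurisdiction lies.
Courts with jurisdiction: the Selhaven Court of Common Pleas, the Provincial Court of Casmont, the Provincial Court of Holford — 3 in total.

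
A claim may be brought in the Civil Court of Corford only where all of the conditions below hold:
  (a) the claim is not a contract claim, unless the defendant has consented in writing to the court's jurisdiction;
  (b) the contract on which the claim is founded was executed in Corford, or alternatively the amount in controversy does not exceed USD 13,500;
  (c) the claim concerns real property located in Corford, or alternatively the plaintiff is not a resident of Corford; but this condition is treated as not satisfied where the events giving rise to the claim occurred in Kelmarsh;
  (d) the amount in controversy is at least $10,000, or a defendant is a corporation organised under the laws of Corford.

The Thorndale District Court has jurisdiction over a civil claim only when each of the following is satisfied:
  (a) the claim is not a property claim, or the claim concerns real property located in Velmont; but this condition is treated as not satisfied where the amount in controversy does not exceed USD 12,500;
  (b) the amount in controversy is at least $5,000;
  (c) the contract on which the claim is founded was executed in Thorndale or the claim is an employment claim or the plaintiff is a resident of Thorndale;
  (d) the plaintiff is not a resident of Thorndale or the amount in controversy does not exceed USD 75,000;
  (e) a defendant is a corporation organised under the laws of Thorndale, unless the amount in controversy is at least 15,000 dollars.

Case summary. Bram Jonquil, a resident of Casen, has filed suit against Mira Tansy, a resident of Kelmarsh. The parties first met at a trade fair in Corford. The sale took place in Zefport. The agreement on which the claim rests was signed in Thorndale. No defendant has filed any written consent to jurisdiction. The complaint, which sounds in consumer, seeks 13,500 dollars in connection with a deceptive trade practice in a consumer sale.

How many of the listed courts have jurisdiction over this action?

The Civil Court of Corford:
  (a) The claim is a consumer claim, not a contract claim. Condition met.
  (b) The amount in controversy is USD 13,500, within the USD 13,500 ceiling, so one alternative holds. Satisfied.
  (c) The plaintiff resides in Casen, which is not Corford, so one alternative holds. The carve-out does not apply: the operative events occurred in Zefport, not Kelmarsh. Satisfied.
  (d) The amount in controversy is 13,500 dollars, which meets the 10,000 dollars floor — that alternative is enough. Satisfied.
  → Jurisdiction lies.
The Thorndale District Court:
  (a) The claim is a consumer claim, not a property claim, which satisfies one of the alternatives. The exception is not triggered, since the amount in controversy is $13,500, above the $12,500 ceiling. Satisfied.
  (b) The amount in controversy is $13,500, which meets the USD 5,000 floor. Condition met.
  (c) The contract was executed in Thorndale, so one alternative holds. Satisfied.
  (d) The plaintiff resides in Casen, which is not Thorndale — that alternative is enough. Condition met.
  (e) No defendant is a corporation. The proviso offers no rescue either, since the amount in controversy is $13,500, below the 15,000 dollars floor. Not met.
  → Not every requirement is met — no jurisdiction.
Courts with jurisdiction: the Civil Court of Corford — 1 in total.

1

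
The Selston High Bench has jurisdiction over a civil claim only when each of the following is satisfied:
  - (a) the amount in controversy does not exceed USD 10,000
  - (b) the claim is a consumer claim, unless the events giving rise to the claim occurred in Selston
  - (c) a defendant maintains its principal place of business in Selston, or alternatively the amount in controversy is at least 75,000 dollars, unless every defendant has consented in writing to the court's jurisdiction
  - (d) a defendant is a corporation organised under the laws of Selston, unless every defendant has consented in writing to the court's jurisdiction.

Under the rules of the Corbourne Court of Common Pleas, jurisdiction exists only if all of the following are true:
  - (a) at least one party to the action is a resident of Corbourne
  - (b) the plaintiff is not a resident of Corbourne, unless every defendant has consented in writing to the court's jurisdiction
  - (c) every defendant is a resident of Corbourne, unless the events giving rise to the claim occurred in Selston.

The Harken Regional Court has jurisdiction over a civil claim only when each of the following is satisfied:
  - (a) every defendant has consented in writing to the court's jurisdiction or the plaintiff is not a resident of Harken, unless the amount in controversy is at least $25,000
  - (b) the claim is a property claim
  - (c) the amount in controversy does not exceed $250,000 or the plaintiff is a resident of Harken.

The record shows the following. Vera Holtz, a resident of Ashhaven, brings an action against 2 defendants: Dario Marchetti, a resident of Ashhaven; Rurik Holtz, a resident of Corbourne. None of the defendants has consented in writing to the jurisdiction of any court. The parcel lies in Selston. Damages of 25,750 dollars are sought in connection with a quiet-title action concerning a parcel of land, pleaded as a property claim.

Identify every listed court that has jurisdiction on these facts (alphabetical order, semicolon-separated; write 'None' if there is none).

the Corbourne Court of Common Pleas; the Harken Regional Court

The Selston High Bench:
  (a) The amount in controversy is 25,750 dollars, above the USD 10,000 ceiling. Condition not met.
  (b) The claim is a property claim, not a consumer claim. But the operative events occurred in Selston, and the 'unless' clause therefore excuses the requirement. Satisfied.
  (c) No defendant is a corporation; the amount in controversy is USD 25,750, below the $75,000 floor — none of the alternatives is met. And no such written consent has been filed, so the proviso does not save it. Condition not met.
  (d) No defendant is a corporation. The proviso offers no rescue either, since no such written consent has been filed. Not satisfied.
  → No jurisdiction.
The Corbourne Court of Common Pleas:
  (a) Rurik Holtz resides in Corbourne. Condition met.
  (b) The plaintiff resides in Ashhaven, which is not Corbourne. Met.
  (c) The defendants reside as follows — Dario Marchetti in Ashhaven, Rurik Holtz in Corbourne — not all in Corbourne. However, the operative events occurred in Selston, so the 'unless' proviso supplies this condition. Satisfied.
  → Jurisdiction lies.
The Harken Regional Court:
  (a) The plaintiff resides in Ashhaven, which is not Harken, which satisfies one of the alternatives. Satisfied.
  (b) The claim is a property claim. Met.
  (c) The amount in controversy is $25,750, within the USD 250,000 ceiling, which satisfies one of the alternatives. Satisfied.
  → The court has jurisdiction.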